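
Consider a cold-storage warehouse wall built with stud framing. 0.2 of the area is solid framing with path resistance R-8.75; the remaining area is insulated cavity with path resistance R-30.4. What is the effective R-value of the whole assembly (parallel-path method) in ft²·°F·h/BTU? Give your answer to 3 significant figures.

U_eff = 0.8/30.4 + 0.2/8.75 = 0.02632 + 0.02286 = 0.04917
R_eff = 1/U_eff = 20.34 ft²·°F·h/BTU

20.3 ft²·°F·h/BTU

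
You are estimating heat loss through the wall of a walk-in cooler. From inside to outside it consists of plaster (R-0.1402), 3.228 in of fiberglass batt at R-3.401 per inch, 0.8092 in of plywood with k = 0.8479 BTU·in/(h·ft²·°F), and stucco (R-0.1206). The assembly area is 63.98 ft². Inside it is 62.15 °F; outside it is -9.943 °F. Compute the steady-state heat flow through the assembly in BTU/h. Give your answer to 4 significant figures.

378.3 BTU/h

3.228 × 3.401 = 10.978
0.8092/0.8479 = 0.95436
R_total = 0.1402 + 10.978 + 0.95436 + 0.1206 = 12.194 ft²·°F·h/BTU
Q = A·ΔT/R = 63.98 × (62.15 − (-9.943)) / 12.194 = 378.27 BTU/h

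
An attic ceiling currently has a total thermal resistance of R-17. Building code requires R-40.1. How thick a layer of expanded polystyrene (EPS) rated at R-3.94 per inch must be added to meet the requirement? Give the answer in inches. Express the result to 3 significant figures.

ΔR = 40.1 − 17 = 23.1 ft²·°F·h/BTU
L = ΔR / (R/in) = 23.1/3.94 = 5.863 in

5.86 in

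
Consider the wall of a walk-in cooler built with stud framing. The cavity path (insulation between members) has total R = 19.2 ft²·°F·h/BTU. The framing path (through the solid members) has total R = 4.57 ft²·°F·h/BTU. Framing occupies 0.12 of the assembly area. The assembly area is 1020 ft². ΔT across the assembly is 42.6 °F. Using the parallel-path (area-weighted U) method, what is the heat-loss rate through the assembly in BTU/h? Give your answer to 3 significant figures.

U_eff = 0.88/19.2 + 0.12/4.57 = 0.04583 + 0.02626 = 0.07209
R_eff = 1/U_eff = 13.87 ft²·°F·h/BTU
Q = 1020 × 42.6 / 13.87 = 3133 BTU/h

3130 BTU/h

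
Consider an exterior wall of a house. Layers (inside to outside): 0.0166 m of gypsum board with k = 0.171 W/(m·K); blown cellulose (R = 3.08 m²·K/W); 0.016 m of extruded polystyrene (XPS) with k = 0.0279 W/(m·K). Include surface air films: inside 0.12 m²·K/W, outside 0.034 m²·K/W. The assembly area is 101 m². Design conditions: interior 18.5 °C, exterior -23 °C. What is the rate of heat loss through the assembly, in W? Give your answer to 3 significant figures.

0.0166/0.171 = 0.09708
0.016/0.0279 = 0.5735
R_total = 0.12 + 0.09708 + 3.08 + 0.5735 + 0.034 = 3.905 m²·K/W
Q = A·ΔT/R = 101 × (18.5 − (-23)) / 3.905 = 1073 W

1070 W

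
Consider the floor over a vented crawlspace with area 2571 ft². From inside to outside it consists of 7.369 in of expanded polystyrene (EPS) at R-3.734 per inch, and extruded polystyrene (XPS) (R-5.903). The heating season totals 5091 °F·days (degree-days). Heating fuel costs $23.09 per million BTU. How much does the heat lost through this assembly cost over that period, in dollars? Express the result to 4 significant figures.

217.0 dollars

7.369 × 3.734 = 27.516
R_total = 27.516 + 5.903 = 33.419 ft²·°F·h/BTU
E = A × HDD × 24 / R = 2571 × 5091 × 24 / 33.419 = 9399900 BTU
Cost = 9399900/10⁶ × 23.09 = $217.04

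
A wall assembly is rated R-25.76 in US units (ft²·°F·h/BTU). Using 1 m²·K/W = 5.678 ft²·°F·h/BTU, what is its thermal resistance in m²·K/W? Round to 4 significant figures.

R_SI = 25.76/5.678 = 4.5368

4.537 m²·K/W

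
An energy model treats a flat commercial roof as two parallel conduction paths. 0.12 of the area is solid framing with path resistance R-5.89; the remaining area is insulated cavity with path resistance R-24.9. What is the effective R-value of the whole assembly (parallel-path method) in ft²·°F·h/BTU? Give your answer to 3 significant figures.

17.9 ft²·°F·h/BTU

U_eff = 0.88/24.9 + 0.12/5.89 = 0.03534 + 0.02037 = 0.05571
R_eff = 1/U_eff = 17.95 ft²·°F·h/BTU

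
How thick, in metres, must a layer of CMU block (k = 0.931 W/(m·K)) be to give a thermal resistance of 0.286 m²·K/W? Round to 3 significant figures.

L = R·k = 0.286 × 0.931 = 0.2663 m

0.266 m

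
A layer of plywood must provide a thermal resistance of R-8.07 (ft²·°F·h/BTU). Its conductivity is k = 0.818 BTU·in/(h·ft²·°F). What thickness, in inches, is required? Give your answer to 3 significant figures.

6.60 in

L = R × k = 8.07 × 0.818 = 6.601 in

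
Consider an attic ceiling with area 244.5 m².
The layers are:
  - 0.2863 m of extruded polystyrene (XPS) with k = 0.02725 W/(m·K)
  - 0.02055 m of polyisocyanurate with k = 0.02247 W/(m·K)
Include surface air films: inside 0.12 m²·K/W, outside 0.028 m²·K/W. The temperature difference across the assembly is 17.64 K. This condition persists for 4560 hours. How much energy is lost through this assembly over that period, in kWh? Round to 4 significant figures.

0.2863/0.02725 = 10.506
0.02055/0.02247 = 0.91455
R_total = 0.12 + 10.506 + 0.91455 + 0.028 = 11.569 m²·K/W
Q = 244.5 × 17.64 / 11.569 = 372.81 W
E = 372.81 W × 4560 h / 1000 = 1700 kWh

1700 kWh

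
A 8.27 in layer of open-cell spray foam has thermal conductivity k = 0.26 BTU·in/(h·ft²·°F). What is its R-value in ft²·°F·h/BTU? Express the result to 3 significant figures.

31.8 ft²·°F·h/BTU

R = L/k = 8.27/0.26 = 31.81 ft²·°F·h/BTU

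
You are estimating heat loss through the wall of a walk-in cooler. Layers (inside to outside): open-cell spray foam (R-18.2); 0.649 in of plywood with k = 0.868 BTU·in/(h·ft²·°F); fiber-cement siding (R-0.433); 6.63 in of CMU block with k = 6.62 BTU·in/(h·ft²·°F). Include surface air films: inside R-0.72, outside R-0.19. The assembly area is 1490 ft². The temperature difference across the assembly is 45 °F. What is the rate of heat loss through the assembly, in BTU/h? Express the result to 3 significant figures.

0.649/0.868 = 0.7477
6.63/6.62 = 1.002
R_total = 0.72 + 18.2 + 0.7477 + 0.433 + 1.002 + 0.19 = 21.29 ft²·°F·h/BTU
Q = A·ΔT/R = 1490 × 45 / 21.29 = 3149 BTU/h

3150 BTU/h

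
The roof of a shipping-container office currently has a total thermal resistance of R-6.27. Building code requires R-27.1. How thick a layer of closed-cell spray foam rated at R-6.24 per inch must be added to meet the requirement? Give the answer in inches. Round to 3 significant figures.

3.34 in

ΔR = 27.1 − 6.27 = 20.83 ft²·°F·h/BTU
L = ΔR / (R/in) = 20.83/6.24 = 3.338 in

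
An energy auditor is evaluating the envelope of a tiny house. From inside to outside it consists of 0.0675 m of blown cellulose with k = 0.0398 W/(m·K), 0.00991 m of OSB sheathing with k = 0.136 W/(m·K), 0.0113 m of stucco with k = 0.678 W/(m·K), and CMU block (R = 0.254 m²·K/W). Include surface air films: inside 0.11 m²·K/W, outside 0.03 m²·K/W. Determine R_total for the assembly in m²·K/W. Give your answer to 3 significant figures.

0.0675/0.0398 = 1.696
0.00991/0.136 = 0.07287
0.0113/0.678 = 0.01667
R_total = 0.11 + 1.696 + 0.07287 + 0.01667 + 0.254 + 0.03 = 2.18 m²·K/W

2.18 m²·K/W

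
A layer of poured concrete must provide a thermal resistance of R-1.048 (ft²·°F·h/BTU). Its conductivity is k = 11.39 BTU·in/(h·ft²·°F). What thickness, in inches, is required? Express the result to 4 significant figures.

L = R × k = 1.048 × 11.39 = 11.937 in

11.94 in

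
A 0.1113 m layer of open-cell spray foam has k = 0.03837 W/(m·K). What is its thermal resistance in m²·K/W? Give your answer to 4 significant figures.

R = L/k = 0.1113/0.03837 = 2.9007 m²·K/W

2.901 m²·K/W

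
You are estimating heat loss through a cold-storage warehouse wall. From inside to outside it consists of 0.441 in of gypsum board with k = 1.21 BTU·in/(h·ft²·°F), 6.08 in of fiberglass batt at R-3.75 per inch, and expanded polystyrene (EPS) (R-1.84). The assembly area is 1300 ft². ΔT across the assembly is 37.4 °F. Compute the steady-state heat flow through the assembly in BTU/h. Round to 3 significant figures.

0.441/1.21 = 0.3645
6.08 × 3.75 = 22.8
R_total = 0.3645 + 22.8 + 1.84 = 25 ft²·°F·h/BTU
Q = A·ΔT/R = 1300 × 37.4 / 25 = 1944 BTU/h

1940 BTU/h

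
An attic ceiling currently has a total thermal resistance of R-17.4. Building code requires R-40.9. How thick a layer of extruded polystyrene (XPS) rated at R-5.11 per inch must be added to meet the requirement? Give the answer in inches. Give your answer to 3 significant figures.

ΔR = 40.9 − 17.4 = 23.5 ft²·°F·h/BTU
L = ΔR / (R/in) = 23.5/5.11 = 4.599 in

4.60 in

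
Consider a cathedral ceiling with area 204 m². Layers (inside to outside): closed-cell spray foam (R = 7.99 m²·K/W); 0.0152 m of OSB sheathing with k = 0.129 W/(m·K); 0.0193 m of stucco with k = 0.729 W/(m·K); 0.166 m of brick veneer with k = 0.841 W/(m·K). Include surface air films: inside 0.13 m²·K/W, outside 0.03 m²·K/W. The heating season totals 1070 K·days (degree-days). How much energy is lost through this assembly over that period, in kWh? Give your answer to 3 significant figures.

0.0152/0.129 = 0.1178
0.0193/0.729 = 0.02647
0.166/0.841 = 0.1974
R_total = 0.13 + 7.99 + 0.1178 + 0.02647 + 0.1974 + 0.03 = 8.492 m²·K/W
E = A × HDD × 24 / R / 1000 = 204 × 1070 × 24 / 8.492 / 1000 = 616.9 kWh

617 kWh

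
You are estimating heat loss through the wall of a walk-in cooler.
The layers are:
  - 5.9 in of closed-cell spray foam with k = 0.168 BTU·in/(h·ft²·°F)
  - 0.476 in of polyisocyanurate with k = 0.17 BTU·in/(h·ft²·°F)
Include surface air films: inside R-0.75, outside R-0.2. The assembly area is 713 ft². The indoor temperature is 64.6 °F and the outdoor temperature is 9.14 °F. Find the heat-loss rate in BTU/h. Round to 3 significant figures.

1020 BTU/h

5.9/0.168 = 35.12
0.476/0.17 = 2.8
R_total = 0.75 + 35.12 + 2.8 + 0.2 = 38.87 ft²·°F·h/BTU
Q = A·ΔT/R = 713 × (64.6 − 9.14) / 38.87 = 1017 BTU/h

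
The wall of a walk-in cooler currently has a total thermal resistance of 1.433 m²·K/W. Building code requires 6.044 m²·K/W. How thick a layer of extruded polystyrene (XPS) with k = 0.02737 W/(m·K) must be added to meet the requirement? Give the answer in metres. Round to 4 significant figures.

0.1262 m

ΔR = 6.044 − 1.433 = 4.611 m²·K/W
L = ΔR × k = 4.611 × 0.02737 = 0.1262 m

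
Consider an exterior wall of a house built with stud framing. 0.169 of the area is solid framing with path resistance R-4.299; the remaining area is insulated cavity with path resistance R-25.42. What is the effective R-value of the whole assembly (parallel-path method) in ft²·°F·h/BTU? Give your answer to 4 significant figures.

13.89 ft²·°F·h/BTU

U_eff = 0.831/25.42 + 0.169/4.299 = 0.032691 + 0.039311 = 0.072002
R_eff = 1/U_eff = 13.888 ft²·°F·h/BTU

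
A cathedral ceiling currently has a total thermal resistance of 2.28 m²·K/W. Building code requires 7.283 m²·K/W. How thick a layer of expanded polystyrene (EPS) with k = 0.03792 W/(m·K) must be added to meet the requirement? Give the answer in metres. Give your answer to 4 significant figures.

0.1897 m

ΔR = 7.283 − 2.28 = 5.003 m²·K/W
L = ΔR × k = 5.003 × 0.03792 = 0.18971 m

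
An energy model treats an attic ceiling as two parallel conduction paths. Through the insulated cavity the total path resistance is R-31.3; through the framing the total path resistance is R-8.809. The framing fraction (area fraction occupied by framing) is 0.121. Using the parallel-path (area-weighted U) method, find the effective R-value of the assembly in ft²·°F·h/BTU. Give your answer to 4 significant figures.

23.91 ft²·°F·h/BTU

U_eff = 0.879/31.3 + 0.121/8.809 = 0.028083 + 0.013736 = 0.041819
R_eff = 1/U_eff = 23.913 ft²·°F·h/BTU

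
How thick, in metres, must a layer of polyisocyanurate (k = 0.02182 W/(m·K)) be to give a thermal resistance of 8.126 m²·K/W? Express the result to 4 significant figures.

0.1773 m

L = R·k = 8.126 × 0.02182 = 0.17731 m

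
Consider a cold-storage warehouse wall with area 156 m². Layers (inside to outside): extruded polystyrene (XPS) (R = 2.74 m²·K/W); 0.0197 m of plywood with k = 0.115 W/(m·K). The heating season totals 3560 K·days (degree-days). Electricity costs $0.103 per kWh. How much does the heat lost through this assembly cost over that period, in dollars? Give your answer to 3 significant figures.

0.0197/0.115 = 0.1713
R_total = 2.74 + 0.1713 = 2.911 m²·K/W
E = A × HDD × 24 / R / 1000 = 156 × 3560 × 24 / 2.911 / 1000 = 4578 kWh
Cost = 4578 × 0.103 = $471.6

472 dollars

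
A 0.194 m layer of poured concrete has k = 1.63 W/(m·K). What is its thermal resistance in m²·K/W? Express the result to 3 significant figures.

R = L/k = 0.194/1.63 = 0.119 m²·K/W

0.119 m²·K/W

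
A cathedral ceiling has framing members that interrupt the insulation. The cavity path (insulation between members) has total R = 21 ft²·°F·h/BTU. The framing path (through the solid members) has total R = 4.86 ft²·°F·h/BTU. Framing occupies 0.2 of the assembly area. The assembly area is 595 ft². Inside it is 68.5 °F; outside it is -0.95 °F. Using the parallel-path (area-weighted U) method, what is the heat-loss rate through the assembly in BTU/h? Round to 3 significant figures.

U_eff = 0.8/21 + 0.2/4.86 = 0.0381 + 0.04115 = 0.07925
R_eff = 1/U_eff = 12.62 ft²·°F·h/BTU
Q = 595 × (68.5 − (-0.95)) / 12.62 = 3275 BTU/h

3270 BTU/h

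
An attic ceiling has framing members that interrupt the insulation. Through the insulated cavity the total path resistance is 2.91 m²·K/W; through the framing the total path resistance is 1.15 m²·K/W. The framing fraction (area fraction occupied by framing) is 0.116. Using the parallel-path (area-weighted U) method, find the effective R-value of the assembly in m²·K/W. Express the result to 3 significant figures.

2.47 m²·K/W

U_eff = 0.884/2.91 + 0.116/1.15 = 0.3038 + 0.1009 = 0.4046
R_eff = 1/U_eff = 2.471 m²·K/W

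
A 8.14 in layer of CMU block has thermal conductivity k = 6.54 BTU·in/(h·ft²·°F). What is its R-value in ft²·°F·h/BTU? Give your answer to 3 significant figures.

1.24 ft²·°F·h/BTU

R = L/k = 8.14/6.54 = 1.245 ft²·°F·h/BTU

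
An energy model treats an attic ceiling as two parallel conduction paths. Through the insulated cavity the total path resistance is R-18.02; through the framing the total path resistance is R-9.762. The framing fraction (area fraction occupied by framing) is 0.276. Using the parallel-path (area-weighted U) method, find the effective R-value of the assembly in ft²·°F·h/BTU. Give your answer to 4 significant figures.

U_eff = 0.724/18.02 + 0.276/9.762 = 0.040178 + 0.028273 = 0.06845
R_eff = 1/U_eff = 14.609 ft²·°F·h/BTU

14.61 ft²·°F·h/BTU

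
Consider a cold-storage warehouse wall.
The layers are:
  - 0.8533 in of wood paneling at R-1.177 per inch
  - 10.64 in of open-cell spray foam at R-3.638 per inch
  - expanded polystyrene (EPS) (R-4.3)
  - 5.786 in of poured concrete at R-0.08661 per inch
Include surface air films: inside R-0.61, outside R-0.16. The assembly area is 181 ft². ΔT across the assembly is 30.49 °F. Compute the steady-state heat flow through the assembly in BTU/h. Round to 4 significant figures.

121.9 BTU/h

0.8533 × 1.177 = 1.0043
10.64 × 3.638 = 38.708
5.786 × 0.08661 = 0.50113
R_total = 0.61 + 1.0043 + 38.708 + 4.3 + 0.50113 + 0.16 = 45.284 ft²·°F·h/BTU
Q = A·ΔT/R = 181 × 30.49 / 45.284 = 121.87 BTU/h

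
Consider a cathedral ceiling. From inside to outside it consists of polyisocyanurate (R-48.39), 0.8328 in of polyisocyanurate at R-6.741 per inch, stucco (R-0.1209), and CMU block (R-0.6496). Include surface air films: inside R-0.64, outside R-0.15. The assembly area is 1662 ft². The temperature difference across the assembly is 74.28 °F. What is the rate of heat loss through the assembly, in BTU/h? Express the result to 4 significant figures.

2222 BTU/h

0.8328 × 6.741 = 5.6139
R_total = 0.64 + 48.39 + 5.6139 + 0.1209 + 0.6496 + 0.15 = 55.564 ft²·°F·h/BTU
Q = A·ΔT/R = 1662 × 74.28 / 55.564 = 2221.8 BTU/h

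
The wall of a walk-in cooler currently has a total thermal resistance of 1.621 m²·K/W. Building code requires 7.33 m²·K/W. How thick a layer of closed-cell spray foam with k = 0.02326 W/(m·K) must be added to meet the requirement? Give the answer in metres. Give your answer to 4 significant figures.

ΔR = 7.33 − 1.621 = 5.709 m²·K/W
L = ΔR × k = 5.709 × 0.02326 = 0.13279 m

0.1328 m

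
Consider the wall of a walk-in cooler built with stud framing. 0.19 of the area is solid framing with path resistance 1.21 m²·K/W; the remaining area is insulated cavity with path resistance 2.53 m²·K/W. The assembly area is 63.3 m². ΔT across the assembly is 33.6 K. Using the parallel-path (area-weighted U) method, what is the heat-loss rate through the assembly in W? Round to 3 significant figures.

U_eff = 0.81/2.53 + 0.19/1.21 = 0.3202 + 0.157 = 0.4772
R_eff = 1/U_eff = 2.096 m²·K/W
Q = 63.3 × 33.6 / 2.096 = 1015 W

1010 W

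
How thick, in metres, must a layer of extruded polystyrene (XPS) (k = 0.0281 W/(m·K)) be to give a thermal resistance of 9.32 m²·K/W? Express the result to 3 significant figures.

0.262 m

L = R·k = 9.32 × 0.0281 = 0.2619 m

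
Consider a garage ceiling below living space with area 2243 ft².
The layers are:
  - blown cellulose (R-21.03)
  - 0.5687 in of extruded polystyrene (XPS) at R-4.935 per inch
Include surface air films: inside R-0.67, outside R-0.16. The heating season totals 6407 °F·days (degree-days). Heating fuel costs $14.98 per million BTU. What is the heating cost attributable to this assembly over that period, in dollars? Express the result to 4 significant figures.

0.5687 × 4.935 = 2.8065
R_total = 0.67 + 21.03 + 2.8065 + 0.16 = 24.667 ft²·°F·h/BTU
E = A × HDD × 24 / R = 2243 × 6407 × 24 / 24.667 = 13983000 BTU
Cost = 13983000/10⁶ × 14.98 = $209.46

209.5 dollars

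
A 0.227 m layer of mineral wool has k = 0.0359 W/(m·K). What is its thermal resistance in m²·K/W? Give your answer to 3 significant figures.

R = L/k = 0.227/0.0359 = 6.323 m²·K/W

6.32 m²·K/W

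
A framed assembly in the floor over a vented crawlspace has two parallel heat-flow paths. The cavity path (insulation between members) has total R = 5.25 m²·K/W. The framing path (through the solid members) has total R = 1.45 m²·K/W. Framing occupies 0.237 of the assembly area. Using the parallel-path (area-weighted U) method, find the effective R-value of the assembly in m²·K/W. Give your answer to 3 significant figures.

U_eff = 0.763/5.25 + 0.237/1.45 = 0.1453 + 0.1634 = 0.3088
R_eff = 1/U_eff = 3.239 m²·K/W

3.24 m²·K/W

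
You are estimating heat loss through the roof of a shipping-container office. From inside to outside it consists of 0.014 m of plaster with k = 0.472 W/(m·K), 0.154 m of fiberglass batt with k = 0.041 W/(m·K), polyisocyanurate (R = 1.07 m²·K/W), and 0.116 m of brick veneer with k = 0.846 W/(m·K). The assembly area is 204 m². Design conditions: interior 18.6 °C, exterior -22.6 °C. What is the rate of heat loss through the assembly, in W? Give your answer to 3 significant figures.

0.014/0.472 = 0.02966
0.154/0.041 = 3.756
0.116/0.846 = 0.1371
R_total = 0.02966 + 3.756 + 1.07 + 0.1371 = 4.993 m²·K/W
Q = A·ΔT/R = 204 × (18.6 − (-22.6)) / 4.993 = 1683 W

1680 W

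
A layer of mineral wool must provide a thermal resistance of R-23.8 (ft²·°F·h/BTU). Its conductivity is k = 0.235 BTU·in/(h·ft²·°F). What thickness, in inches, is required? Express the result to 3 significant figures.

L = R × k = 23.8 × 0.235 = 5.593 in

5.59 in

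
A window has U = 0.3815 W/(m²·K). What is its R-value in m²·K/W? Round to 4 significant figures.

2.621 m²·K/W

R = 1/U = 1/0.3815 = 2.6212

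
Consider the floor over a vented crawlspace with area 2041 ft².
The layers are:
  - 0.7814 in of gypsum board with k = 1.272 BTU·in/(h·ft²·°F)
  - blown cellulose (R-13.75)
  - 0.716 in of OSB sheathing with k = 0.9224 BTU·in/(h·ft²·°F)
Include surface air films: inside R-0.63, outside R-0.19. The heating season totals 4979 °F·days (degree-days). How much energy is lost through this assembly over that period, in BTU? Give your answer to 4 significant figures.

0.7814/1.272 = 0.61431
0.716/0.9224 = 0.77624
R_total = 0.63 + 0.61431 + 13.75 + 0.77624 + 0.19 = 15.961 ft²·°F·h/BTU
E = A × HDD × 24 / R = 2041 × 4979 × 24 / 15.961 = 15281000 BTU

15280000 BTU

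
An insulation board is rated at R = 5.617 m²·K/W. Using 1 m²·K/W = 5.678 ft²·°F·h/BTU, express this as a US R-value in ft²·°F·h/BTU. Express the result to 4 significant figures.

31.89 ft²·°F·h/BTU

R_US = 5.617 × 5.678 = 31.893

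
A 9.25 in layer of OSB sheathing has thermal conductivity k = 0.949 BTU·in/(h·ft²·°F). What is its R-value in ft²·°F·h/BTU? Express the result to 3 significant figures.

9.75 ft²·°F·h/BTU

R = L/k = 9.25/0.949 = 9.747 ft²·°F·h/BTU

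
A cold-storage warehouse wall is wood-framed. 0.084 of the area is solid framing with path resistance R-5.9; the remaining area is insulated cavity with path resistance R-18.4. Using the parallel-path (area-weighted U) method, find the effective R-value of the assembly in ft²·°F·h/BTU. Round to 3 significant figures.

15.6 ft²·°F·h/BTU

U_eff = 0.916/18.4 + 0.084/5.9 = 0.04978 + 0.01424 = 0.06402
R_eff = 1/U_eff = 15.62 ft²·°F·h/BTU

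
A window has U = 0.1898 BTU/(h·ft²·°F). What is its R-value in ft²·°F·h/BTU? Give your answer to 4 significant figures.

R = 1/U = 1/0.1898 = 5.2687

5.269 ft²·°F·h/BTU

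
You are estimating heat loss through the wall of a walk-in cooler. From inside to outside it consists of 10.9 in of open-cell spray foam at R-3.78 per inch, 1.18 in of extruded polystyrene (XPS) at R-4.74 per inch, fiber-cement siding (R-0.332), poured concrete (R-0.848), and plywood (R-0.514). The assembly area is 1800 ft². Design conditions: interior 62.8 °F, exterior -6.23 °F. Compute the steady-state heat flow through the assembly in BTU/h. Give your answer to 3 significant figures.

10.9 × 3.78 = 41.2
1.18 × 4.74 = 5.593
R_total = 41.2 + 5.593 + 0.332 + 0.848 + 0.514 = 48.49 ft²·°F·h/BTU
Q = A·ΔT/R = 1800 × (62.8 − (-6.23)) / 48.49 = 2563 BTU/h

2560 BTU/h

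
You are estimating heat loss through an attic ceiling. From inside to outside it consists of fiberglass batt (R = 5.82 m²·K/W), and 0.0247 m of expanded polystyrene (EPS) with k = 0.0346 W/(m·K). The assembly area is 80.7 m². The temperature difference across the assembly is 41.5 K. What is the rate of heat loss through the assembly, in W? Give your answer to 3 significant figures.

513 W

0.0247/0.0346 = 0.7139
R_total = 5.82 + 0.7139 = 6.534 m²·K/W
Q = A·ΔT/R = 80.7 × 41.5 / 6.534 = 512.6 W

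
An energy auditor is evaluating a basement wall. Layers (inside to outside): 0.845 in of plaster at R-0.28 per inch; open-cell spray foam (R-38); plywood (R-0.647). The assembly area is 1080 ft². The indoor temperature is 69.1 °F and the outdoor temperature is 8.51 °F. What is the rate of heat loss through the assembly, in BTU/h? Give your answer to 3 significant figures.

1680 BTU/h

0.845 × 0.28 = 0.2366
R_total = 0.2366 + 38 + 0.647 = 38.88 ft²·°F·h/BTU
Q = A·ΔT/R = 1080 × (69.1 − 8.51) / 38.88 = 1683 BTU/h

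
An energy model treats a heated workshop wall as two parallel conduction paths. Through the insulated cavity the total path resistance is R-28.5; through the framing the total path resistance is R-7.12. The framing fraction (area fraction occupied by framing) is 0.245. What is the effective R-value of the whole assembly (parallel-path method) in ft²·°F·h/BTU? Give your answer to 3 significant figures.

16.4 ft²·°F·h/BTU

U_eff = 0.755/28.5 + 0.245/7.12 = 0.02649 + 0.03441 = 0.0609
R_eff = 1/U_eff = 16.42 ft²·°F·h/BTU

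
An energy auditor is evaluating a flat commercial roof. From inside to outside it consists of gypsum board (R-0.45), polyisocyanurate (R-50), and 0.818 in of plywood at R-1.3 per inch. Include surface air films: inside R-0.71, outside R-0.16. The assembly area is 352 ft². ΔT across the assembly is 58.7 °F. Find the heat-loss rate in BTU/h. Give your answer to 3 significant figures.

0.818 × 1.3 = 1.063
R_total = 0.71 + 0.45 + 50 + 1.063 + 0.16 = 52.38 ft²·°F·h/BTU
Q = A·ΔT/R = 352 × 58.7 / 52.38 = 394.4 BTU/h

394 BTU/h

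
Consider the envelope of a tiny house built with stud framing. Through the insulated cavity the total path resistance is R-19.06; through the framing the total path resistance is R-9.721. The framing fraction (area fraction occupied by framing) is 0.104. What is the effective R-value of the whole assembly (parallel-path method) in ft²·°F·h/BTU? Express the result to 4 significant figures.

U_eff = 0.896/19.06 + 0.104/9.721 = 0.047009 + 0.010698 = 0.057708
R_eff = 1/U_eff = 17.329 ft²·°F·h/BTU

17.33 ft²·°F·h/BTU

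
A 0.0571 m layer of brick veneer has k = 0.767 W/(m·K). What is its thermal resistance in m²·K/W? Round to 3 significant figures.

R = L/k = 0.0571/0.767 = 0.07445 m²·K/W

0.0744 m²·K/W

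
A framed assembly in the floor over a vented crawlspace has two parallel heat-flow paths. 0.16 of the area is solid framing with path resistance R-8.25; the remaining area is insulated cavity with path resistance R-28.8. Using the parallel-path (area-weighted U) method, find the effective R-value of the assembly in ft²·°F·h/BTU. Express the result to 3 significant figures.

20.6 ft²·°F·h/BTU

U_eff = 0.84/28.8 + 0.16/8.25 = 0.02917 + 0.01939 = 0.04856
R_eff = 1/U_eff = 20.59 ft²·°F·h/BTU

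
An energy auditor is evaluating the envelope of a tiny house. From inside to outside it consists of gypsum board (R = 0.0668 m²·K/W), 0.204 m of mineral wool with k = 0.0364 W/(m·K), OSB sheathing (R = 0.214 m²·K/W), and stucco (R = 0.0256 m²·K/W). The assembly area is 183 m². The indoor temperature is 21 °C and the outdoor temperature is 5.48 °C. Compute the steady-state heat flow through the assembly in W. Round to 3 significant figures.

0.204/0.0364 = 5.604
R_total = 0.0668 + 5.604 + 0.214 + 0.0256 = 5.911 m²·K/W
Q = A·ΔT/R = 183 × (21 − 5.48) / 5.911 = 480.5 W

481 W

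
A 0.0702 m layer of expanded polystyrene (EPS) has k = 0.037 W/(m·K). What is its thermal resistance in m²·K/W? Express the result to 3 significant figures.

R = L/k = 0.0702/0.037 = 1.897 m²·K/W

1.90 m²·K/W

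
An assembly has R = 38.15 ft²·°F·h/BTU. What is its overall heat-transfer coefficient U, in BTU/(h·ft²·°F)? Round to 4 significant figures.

U = 1/R = 1/38.15 = 0.026212

0.02621 BTU/(h·ft²·°F)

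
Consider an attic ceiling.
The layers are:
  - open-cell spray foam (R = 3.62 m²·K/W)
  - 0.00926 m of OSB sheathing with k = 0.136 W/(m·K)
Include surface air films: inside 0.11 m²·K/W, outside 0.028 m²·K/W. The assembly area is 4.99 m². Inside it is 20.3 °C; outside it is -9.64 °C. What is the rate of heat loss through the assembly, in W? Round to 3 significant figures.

39.0 W

0.00926/0.136 = 0.06809
R_total = 0.11 + 3.62 + 0.06809 + 0.028 = 3.826 m²·K/W
Q = A·ΔT/R = 4.99 × (20.3 − (-9.64)) / 3.826 = 39.05 W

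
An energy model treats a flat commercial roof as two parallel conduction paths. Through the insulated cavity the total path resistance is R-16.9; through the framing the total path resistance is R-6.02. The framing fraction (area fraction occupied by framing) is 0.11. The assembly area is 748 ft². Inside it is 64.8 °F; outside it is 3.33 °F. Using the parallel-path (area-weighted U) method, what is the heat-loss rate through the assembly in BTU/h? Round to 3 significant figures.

3260 BTU/h

U_eff = 0.89/16.9 + 0.11/6.02 = 0.05266 + 0.01827 = 0.07094
R_eff = 1/U_eff = 14.1 ft²·°F·h/BTU
Q = 748 × (64.8 − 3.33) / 14.1 = 3262 BTU/h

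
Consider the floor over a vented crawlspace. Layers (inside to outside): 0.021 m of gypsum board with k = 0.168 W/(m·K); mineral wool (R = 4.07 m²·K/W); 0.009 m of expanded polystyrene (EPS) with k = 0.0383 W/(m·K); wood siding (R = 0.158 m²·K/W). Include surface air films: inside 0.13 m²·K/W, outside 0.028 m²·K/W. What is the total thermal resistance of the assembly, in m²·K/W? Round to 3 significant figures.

0.021/0.168 = 0.125
0.009/0.0383 = 0.235
R_total = 0.13 + 0.125 + 4.07 + 0.235 + 0.158 + 0.028 = 4.746 m²·K/W

4.75 m²·K/W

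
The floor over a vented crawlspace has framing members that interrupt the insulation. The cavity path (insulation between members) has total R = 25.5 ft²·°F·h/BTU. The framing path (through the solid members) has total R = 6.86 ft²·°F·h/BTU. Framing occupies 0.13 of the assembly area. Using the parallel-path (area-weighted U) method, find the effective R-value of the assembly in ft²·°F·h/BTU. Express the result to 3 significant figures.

U_eff = 0.87/25.5 + 0.13/6.86 = 0.03412 + 0.01895 = 0.05307
R_eff = 1/U_eff = 18.84 ft²·°F·h/BTU

18.8 ft²·°F·h/BTU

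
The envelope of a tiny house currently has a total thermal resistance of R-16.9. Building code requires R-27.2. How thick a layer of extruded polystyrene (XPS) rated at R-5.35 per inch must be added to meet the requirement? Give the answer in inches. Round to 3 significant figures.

1.93 in

ΔR = 27.2 − 16.9 = 10.3 ft²·°F·h/BTU
L = ΔR / (R/in) = 10.3/5.35 = 1.925 in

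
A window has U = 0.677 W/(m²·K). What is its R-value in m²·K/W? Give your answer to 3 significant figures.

R = 1/U = 1/0.677 = 1.477

1.48 m²·K/W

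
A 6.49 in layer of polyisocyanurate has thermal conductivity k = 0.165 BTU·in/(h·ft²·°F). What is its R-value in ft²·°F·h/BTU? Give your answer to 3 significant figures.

R = L/k = 6.49/0.165 = 39.33 ft²·°F·h/BTU

39.3 ft²·°F·h/BTU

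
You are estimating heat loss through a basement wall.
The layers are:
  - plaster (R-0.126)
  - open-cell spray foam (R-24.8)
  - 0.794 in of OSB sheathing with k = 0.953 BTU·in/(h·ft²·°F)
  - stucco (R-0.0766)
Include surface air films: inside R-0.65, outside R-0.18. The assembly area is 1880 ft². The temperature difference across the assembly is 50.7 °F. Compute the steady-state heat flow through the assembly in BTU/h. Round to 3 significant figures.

3570 BTU/h

0.794/0.953 = 0.8332
R_total = 0.65 + 0.126 + 24.8 + 0.8332 + 0.0766 + 0.18 = 26.67 ft²·°F·h/BTU
Q = A·ΔT/R = 1880 × 50.7 / 26.67 = 3574 BTU/h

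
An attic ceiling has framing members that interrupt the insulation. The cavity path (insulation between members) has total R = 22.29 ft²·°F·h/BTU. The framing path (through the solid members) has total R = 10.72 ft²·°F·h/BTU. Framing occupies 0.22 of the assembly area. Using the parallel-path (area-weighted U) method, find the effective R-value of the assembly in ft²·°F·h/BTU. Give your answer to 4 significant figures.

U_eff = 0.78/22.29 + 0.22/10.72 = 0.034993 + 0.020522 = 0.055516
R_eff = 1/U_eff = 18.013 ft²·°F·h/BTU

18.01 ft²·°F·h/BTU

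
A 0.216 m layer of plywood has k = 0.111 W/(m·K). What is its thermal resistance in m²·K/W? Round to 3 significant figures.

R = L/k = 0.216/0.111 = 1.946 m²·K/W

1.95 m²·K/W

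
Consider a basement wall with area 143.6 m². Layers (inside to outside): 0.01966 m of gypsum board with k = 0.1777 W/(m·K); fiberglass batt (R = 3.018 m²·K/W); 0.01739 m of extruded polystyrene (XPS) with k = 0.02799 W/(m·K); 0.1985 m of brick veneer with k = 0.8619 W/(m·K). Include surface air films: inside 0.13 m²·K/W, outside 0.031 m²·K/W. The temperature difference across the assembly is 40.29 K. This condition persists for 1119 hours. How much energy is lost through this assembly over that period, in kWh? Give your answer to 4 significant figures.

1563 kWh

0.01966/0.1777 = 0.11064
0.01739/0.02799 = 0.62129
0.1985/0.8619 = 0.23031
R_total = 0.13 + 0.11064 + 3.018 + 0.62129 + 0.23031 + 0.031 = 4.1412 m²·K/W
Q = 143.6 × 40.29 / 4.1412 = 1397.1 W
E = 1397.1 W × 1119 h / 1000 = 1563.3 kWh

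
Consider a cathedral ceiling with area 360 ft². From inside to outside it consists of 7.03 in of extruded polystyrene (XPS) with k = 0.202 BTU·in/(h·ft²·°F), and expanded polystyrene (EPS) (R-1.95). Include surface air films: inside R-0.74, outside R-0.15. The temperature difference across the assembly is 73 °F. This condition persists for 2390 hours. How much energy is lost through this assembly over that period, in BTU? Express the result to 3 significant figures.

7.03/0.202 = 34.8
R_total = 0.74 + 34.8 + 1.95 + 0.15 = 37.64 ft²·°F·h/BTU
Q = 360 × 73 / 37.64 = 698.2 BTU/h
E = 698.2 × 2390 = 1669000 BTU

1670000 BTU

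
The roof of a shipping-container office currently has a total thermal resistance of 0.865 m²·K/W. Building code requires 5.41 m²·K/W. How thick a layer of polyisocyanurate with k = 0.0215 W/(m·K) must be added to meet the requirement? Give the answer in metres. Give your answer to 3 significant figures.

0.0977 m

ΔR = 5.41 − 0.865 = 4.545 m²·K/W
L = ΔR × k = 4.545 × 0.0215 = 0.09772 m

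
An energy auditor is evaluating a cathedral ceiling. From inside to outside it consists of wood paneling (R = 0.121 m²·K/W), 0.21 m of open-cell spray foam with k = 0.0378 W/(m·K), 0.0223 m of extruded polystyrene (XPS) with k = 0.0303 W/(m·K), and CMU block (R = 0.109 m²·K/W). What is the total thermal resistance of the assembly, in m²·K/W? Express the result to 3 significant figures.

0.21/0.0378 = 5.556
0.0223/0.0303 = 0.736
R_total = 0.121 + 5.556 + 0.736 + 0.109 = 6.522 m²·K/W

6.52 m²·K/W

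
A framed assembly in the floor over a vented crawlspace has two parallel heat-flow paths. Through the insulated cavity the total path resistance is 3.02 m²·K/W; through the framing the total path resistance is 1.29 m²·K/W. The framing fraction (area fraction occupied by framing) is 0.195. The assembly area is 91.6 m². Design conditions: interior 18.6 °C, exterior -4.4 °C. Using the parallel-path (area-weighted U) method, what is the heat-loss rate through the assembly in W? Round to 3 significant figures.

U_eff = 0.805/3.02 + 0.195/1.29 = 0.2666 + 0.1512 = 0.4177
R_eff = 1/U_eff = 2.394 m²·K/W
Q = 91.6 × (18.6 − (-4.4)) / 2.394 = 880.1 W

880 W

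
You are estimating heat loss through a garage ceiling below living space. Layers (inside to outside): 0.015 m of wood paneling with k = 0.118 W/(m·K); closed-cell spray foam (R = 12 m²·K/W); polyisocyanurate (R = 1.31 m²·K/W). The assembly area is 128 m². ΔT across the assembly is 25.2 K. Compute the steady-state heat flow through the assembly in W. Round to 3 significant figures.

240 W

0.015/0.118 = 0.1271
R_total = 0.1271 + 12 + 1.31 = 13.44 m²·K/W
Q = A·ΔT/R = 128 × 25.2 / 13.44 = 240.1 W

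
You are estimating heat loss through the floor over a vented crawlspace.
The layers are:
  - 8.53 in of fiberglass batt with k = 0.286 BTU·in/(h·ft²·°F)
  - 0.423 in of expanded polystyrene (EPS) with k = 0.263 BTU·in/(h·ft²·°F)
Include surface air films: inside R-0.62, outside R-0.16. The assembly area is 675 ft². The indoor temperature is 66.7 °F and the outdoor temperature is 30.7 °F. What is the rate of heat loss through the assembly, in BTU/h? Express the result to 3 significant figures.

754 BTU/h

8.53/0.286 = 29.83
0.423/0.263 = 1.608
R_total = 0.62 + 29.83 + 1.608 + 0.16 = 32.21 ft²·°F·h/BTU
Q = A·ΔT/R = 675 × (66.7 − 30.7) / 32.21 = 754.3 BTU/h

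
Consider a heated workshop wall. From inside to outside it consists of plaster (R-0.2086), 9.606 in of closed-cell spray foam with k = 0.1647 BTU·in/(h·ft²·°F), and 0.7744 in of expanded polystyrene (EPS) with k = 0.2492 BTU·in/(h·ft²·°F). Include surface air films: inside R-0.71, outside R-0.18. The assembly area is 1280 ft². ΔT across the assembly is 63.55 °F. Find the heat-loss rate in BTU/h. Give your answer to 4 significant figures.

9.606/0.1647 = 58.324
0.7744/0.2492 = 3.1075
R_total = 0.71 + 0.2086 + 58.324 + 3.1075 + 0.18 = 62.53 ft²·°F·h/BTU
Q = A·ΔT/R = 1280 × 63.55 / 62.53 = 1300.9 BTU/h

1301 BTU/h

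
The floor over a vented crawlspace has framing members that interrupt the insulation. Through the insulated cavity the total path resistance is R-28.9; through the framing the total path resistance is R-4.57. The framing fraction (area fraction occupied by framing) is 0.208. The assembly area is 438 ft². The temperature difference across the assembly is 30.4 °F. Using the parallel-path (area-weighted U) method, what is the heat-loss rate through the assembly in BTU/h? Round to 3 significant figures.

971 BTU/h

U_eff = 0.792/28.9 + 0.208/4.57 = 0.0274 + 0.04551 = 0.07292
R_eff = 1/U_eff = 13.71 ft²·°F·h/BTU
Q = 438 × 30.4 / 13.71 = 970.9 BTU/h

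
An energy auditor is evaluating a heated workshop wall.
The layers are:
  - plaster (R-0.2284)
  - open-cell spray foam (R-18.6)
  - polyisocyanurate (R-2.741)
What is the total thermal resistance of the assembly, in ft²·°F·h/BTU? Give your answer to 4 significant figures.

21.57 ft²·°F·h/BTU

R_total = 0.2284 + 18.6 + 2.741 = 21.569 ft²·°F·h/BTU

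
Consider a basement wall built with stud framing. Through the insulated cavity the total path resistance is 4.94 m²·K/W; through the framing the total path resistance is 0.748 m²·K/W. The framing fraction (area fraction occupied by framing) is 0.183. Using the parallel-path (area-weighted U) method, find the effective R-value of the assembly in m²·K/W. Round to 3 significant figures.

U_eff = 0.817/4.94 + 0.183/0.748 = 0.1654 + 0.2447 = 0.41
R_eff = 1/U_eff = 2.439 m²·K/W

2.44 m²·K/W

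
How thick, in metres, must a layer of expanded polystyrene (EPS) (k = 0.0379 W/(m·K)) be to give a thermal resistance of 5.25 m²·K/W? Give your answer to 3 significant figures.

L = R·k = 5.25 × 0.0379 = 0.199 m

0.199 m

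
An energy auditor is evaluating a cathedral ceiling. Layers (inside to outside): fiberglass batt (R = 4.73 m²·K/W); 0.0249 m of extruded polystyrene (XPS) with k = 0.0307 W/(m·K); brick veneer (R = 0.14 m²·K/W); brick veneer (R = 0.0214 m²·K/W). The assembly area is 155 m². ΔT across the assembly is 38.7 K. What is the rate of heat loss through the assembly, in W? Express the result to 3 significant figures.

0.0249/0.0307 = 0.8111
R_total = 4.73 + 0.8111 + 0.14 + 0.0214 = 5.702 m²·K/W
Q = A·ΔT/R = 155 × 38.7 / 5.702 = 1052 W

1050 W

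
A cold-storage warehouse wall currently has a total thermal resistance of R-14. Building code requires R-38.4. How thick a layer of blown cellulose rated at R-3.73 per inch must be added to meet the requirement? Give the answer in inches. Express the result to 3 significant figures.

ΔR = 38.4 − 14 = 24.4 ft²·°F·h/BTU
L = ΔR / (R/in) = 24.4/3.73 = 6.542 in

6.54 in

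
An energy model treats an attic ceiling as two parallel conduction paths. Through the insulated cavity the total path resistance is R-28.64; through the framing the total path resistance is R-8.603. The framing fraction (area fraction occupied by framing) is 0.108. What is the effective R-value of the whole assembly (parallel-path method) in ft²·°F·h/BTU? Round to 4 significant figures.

U_eff = 0.892/28.64 + 0.108/8.603 = 0.031145 + 0.012554 = 0.043699
R_eff = 1/U_eff = 22.884 ft²·°F·h/BTU

22.88 ft²·°F·h/BTU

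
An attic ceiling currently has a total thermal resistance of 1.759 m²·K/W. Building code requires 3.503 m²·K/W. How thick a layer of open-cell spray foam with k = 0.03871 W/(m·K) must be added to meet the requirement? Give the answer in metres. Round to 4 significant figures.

ΔR = 3.503 − 1.759 = 1.744 m²·K/W
L = ΔR × k = 1.744 × 0.03871 = 0.06751 m

0.06751 m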